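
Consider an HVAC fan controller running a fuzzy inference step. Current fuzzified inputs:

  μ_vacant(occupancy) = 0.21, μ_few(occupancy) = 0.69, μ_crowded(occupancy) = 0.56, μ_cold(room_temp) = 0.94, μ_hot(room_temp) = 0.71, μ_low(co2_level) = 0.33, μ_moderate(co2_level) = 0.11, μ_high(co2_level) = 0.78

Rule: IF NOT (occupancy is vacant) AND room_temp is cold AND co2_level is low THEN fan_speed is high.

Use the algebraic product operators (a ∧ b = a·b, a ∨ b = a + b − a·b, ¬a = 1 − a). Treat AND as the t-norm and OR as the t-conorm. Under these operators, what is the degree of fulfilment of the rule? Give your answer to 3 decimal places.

0.245

firing strength: ¬vacant=1−0.21=0.79, cold=0.94, low=0.33; AND[a·b] → w = 0.2451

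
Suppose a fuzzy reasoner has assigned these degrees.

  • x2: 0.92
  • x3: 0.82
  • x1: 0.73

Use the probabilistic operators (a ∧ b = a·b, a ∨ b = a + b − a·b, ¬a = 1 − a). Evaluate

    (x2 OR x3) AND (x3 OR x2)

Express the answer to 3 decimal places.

0.971

x2 OR x3 = a + b − a·b on (0.9200, 0.8200) = 0.9856
x3 OR x2 = a + b − a·b on (0.8200, 0.9200) = 0.9856
(x2 OR x3) AND (x3 OR x2) = a·b on (0.9856, 0.9856) = 0.9714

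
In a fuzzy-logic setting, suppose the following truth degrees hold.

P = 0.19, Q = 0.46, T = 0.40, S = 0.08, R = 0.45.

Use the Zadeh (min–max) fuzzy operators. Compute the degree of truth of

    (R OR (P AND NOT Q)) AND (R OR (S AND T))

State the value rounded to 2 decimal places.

0.45

NOT Q = 1 − 0.46 = 0.54
P AND NOT Q = min(a, b) on (0.19, 0.54) = 0.19
R OR (P AND NOT Q) = max(a, b) on (0.45, 0.19) = 0.45
S AND T = min(a, b) on (0.08, 0.40) = 0.08
R OR (S AND T) = max(a, b) on (0.45, 0.08) = 0.45
(R OR (P AND NOT Q)) AND (R OR (S AND T)) = min(a, b) on (0.45, 0.45) = 0.45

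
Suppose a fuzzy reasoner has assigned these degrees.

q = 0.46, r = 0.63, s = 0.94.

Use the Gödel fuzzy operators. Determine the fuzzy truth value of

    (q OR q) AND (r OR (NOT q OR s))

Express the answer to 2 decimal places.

0.46

q OR q = max(a, b) on (0.46, 0.46) = 0.46
NOT q = 1 − 0.46 = 0.54
NOT q OR s = max(a, b) on (0.54, 0.94) = 0.94
r OR (NOT q OR s) = max(a, b) on (0.63, 0.94) = 0.94
(q OR q) AND (r OR (NOT q OR s)) = min(a, b) on (0.46, 0.94) = 0.46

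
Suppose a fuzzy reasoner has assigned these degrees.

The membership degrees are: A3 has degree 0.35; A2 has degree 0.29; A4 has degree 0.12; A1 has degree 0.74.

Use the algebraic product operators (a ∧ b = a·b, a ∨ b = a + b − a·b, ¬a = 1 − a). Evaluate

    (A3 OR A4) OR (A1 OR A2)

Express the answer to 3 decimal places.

A3 OR A4 = a + b − a·b on (0.3500, 0.1200) = 0.4280
A1 OR A2 = a + b − a·b on (0.7400, 0.2900) = 0.8154
(A3 OR A4) OR (A1 OR A2) = a + b − a·b on (0.4280, 0.8154) = 0.8944

0.894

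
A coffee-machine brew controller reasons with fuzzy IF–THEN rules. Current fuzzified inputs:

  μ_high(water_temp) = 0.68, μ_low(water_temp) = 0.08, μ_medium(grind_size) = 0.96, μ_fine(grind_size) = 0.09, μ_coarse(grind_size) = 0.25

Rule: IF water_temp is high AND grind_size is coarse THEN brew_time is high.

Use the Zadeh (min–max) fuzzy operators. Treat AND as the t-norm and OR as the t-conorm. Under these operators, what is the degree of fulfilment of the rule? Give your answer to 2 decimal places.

firing strength: high=0.68, coarse=0.25; AND[min(a, b)] → w = 0.25

0.25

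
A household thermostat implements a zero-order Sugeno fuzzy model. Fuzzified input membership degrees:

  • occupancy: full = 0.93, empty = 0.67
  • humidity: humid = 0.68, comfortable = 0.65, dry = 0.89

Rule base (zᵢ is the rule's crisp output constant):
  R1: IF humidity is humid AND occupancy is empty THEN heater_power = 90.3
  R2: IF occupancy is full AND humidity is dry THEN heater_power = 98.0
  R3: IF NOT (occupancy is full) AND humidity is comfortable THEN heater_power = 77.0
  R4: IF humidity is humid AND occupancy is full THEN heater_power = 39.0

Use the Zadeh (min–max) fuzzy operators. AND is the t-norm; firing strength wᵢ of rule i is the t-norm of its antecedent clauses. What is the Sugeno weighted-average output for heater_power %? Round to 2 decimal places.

R1 (z=90.3): humid=0.68, empty=0.67; AND[min(a, b)] → w = 0.67
R2 (z=98.0): full=0.93, dry=0.89; AND[min(a, b)] → w = 0.89
R3 (z=77.0): ¬full=1−0.93=0.07, comfortable=0.65; AND[min(a, b)] → w = 0.07
R4 (z=39.0): humid=0.68, full=0.93; AND[min(a, b)] → w = 0.68
Weighted average = (0.67·90.3 + 0.89·98.0 + 0.07·77.0 + 0.68·39.0) / (0.67 + 0.89 + 0.07 + 0.68)
  = 179.6310 / 2.3100 = 77.76

77.76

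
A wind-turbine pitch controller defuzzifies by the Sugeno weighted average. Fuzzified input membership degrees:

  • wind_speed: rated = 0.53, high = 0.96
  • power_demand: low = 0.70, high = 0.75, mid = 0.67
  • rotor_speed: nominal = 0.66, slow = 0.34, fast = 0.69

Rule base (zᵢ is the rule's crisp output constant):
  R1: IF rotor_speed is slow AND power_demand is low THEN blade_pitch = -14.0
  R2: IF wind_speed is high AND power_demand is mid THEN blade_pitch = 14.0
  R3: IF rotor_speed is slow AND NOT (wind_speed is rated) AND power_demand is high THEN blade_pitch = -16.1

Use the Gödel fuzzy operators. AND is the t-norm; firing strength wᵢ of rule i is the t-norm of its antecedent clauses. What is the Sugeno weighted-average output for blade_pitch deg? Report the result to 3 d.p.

-0.633

R1 (z=-14.0): slow=0.34, low=0.70; AND[min(a, b)] → w = 0.34
R2 (z=14.0): high=0.96, mid=0.67; AND[min(a, b)] → w = 0.67
R3 (z=-16.1): slow=0.34, ¬rated=1−0.53=0.47, high=0.75; AND[min(a, b)] → w = 0.34
Weighted average = (0.34·-14.0 + 0.67·14.0 + 0.34·-16.1) / (0.34 + 0.67 + 0.34)
  = -0.8540 / 1.3500 = -0.633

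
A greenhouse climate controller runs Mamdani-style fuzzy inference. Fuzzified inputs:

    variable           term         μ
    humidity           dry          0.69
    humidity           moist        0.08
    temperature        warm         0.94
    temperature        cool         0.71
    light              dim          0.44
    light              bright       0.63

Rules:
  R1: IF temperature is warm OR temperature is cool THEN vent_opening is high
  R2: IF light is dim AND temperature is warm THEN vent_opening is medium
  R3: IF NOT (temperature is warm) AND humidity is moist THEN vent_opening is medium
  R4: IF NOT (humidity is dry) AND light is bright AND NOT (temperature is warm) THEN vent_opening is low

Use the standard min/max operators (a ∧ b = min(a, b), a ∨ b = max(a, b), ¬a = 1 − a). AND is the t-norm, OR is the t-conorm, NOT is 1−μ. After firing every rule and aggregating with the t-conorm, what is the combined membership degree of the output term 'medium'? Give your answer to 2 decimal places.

0.44

R1: warm=0.94, cool=0.71; OR[max(a, b)] → w = 0.94
R2: dim=0.44, warm=0.94; AND[min(a, b)] → w = 0.44
R3: ¬warm=1−0.94=0.06, moist=0.08; AND[min(a, b)] → w = 0.06
R4: ¬dry=1−0.69=0.31, bright=0.63, ¬warm=1−0.94=0.06; AND[min(a, b)] → w = 0.06
Rules with consequent 'medium': {R2, R3} → strengths 0.44, 0.06
Aggregate via t-conorm [max(a, b)]: 0.44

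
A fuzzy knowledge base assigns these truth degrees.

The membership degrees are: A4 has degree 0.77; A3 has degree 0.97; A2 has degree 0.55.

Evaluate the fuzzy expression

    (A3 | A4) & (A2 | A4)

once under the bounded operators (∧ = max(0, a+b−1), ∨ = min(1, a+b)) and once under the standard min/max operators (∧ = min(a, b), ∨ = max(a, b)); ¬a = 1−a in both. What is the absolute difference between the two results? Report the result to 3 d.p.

0.230

Under bounded:
  A3 | A4 = min(1, a+b) on (0.97, 0.77) = 1.00
  A2 | A4 = min(1, a+b) on (0.55, 0.77) = 1.00
  (A3 | A4) & (A2 | A4) = max(0, a+b−1) on (1.00, 1.00) = 1.00
  → value = 1.0000
Under standard min/max:
  A3 | A4 = max(a, b) on (0.97, 0.77) = 0.97
  A2 | A4 = max(a, b) on (0.55, 0.77) = 0.77
  (A3 | A4) & (A2 | A4) = min(a, b) on (0.97, 0.77) = 0.77
  → value = 0.7700
|1.0000 − 0.7700| = 0.230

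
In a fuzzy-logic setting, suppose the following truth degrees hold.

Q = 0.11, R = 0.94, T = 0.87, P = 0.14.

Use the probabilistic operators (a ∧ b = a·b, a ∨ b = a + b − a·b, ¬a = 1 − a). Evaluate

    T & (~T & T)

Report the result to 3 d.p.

~T = 1 − 0.8700 = 0.1300
~T & T = a·b on (0.1300, 0.8700) = 0.1131
T & (~T & T) = a·b on (0.8700, 0.1131) = 0.0984

0.098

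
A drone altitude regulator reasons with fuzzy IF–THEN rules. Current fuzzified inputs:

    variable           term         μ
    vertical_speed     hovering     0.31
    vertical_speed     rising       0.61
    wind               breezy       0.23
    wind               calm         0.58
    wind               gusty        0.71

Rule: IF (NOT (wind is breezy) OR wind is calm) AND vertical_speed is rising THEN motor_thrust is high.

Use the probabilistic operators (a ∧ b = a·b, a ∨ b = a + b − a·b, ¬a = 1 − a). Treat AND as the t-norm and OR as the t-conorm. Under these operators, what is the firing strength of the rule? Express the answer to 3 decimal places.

0.551

firing strength: (¬breezy=1−0.23=0.77 OR calm=0.58) = 0.9034; AND[a·b] with rising=0.61 → w = 0.5511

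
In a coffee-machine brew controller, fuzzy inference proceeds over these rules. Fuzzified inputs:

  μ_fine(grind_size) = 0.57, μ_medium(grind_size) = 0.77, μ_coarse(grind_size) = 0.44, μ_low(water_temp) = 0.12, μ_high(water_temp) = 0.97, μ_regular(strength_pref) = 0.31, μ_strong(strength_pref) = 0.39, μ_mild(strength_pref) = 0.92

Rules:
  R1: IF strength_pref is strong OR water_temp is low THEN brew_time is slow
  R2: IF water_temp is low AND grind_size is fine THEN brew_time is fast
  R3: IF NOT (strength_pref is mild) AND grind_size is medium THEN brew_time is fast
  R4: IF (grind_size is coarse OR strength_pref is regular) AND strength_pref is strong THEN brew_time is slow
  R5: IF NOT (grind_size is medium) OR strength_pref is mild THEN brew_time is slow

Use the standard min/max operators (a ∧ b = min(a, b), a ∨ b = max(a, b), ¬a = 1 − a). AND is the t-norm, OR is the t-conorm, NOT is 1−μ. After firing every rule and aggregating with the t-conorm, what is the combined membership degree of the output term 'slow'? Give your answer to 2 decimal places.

R1: strong=0.39, low=0.12; OR[max(a, b)] → w = 0.39
R2: low=0.12, fine=0.57; AND[min(a, b)] → w = 0.12
R3: ¬mild=1−0.92=0.08, medium=0.77; AND[min(a, b)] → w = 0.08
R4: (coarse=0.44 OR regular=0.31) = 0.44; AND[min(a, b)] with strong=0.39 → w = 0.39
R5: ¬medium=1−0.77=0.23, mild=0.92; OR[max(a, b)] → w = 0.92
Rules with consequent 'slow': {R1, R4, R5} → strengths 0.39, 0.39, 0.92
Aggregate via t-conorm [max(a, b)]: 0.92

0.92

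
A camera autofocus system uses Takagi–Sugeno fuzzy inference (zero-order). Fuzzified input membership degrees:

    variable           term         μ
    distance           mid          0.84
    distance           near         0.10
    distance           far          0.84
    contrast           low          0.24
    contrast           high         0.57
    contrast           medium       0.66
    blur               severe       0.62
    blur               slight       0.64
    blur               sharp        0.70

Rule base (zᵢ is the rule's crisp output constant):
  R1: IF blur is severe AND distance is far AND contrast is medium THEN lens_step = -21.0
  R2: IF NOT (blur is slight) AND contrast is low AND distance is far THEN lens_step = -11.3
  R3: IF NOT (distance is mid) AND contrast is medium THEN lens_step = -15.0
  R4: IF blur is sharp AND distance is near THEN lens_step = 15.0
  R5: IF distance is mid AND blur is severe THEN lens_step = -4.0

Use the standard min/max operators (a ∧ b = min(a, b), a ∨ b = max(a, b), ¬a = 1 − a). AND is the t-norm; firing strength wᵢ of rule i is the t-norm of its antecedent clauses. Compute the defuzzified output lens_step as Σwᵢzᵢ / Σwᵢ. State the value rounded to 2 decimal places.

-10.98

R1 (z=-21.0): severe=0.62, far=0.84, medium=0.66; AND[min(a, b)] → w = 0.62
R2 (z=-11.3): ¬slight=1−0.64=0.36, low=0.24, far=0.84; AND[min(a, b)] → w = 0.24
R3 (z=-15.0): ¬mid=1−0.84=0.16, medium=0.66; AND[min(a, b)] → w = 0.16
R4 (z=15.0): sharp=0.70, near=0.10; AND[min(a, b)] → w = 0.10
R5 (z=-4.0): mid=0.84, severe=0.62; AND[min(a, b)] → w = 0.62
Weighted average = (0.62·-21.0 + 0.24·-11.3 + 0.16·-15.0 + 0.10·15.0 + 0.62·-4.0) / (0.62 + 0.24 + 0.16 + 0.10 + 0.62)
  = -19.1120 / 1.7400 = -10.98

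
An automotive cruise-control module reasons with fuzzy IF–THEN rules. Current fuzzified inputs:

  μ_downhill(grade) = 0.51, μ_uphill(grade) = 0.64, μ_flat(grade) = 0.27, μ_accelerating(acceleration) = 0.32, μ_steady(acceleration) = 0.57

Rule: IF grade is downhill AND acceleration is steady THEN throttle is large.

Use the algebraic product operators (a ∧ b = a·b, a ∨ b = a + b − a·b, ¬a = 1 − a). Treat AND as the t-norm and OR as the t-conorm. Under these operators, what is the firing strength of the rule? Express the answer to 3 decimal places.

firing strength: downhill=0.51, steady=0.57; AND[a·b] → w = 0.2907

0.291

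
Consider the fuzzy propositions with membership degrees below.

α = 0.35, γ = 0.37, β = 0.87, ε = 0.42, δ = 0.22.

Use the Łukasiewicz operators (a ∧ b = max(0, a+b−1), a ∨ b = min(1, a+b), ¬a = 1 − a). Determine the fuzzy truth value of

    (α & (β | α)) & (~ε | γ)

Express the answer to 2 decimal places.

β | α = min(1, a+b) on (0.87, 0.35) = 1.00
α & (β | α) = max(0, a+b−1) on (0.35, 1.00) = 0.35
~ε = 1 − 0.42 = 0.58
~ε | γ = min(1, a+b) on (0.58, 0.37) = 0.95
(α & (β | α)) & (~ε | γ) = max(0, a+b−1) on (0.35, 0.95) = 0.30

0.30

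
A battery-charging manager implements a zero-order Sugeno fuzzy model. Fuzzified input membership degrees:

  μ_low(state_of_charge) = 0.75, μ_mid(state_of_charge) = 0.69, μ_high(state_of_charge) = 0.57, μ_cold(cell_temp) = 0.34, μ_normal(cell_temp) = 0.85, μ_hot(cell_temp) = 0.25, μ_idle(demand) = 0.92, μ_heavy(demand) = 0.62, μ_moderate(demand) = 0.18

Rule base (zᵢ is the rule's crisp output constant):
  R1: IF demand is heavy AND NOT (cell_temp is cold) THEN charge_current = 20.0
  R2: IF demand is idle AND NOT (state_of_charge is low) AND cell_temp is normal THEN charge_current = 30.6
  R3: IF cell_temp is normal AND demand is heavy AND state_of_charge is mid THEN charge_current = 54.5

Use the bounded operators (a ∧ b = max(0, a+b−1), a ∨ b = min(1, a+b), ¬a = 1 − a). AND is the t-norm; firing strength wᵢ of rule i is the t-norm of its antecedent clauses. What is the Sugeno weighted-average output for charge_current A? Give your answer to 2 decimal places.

32.46

R1 (z=20.0): heavy=0.62, ¬cold=1−0.34=0.66; AND[max(0, a+b−1)] → w = 0.28
R2 (z=30.6): idle=0.92, ¬low=1−0.75=0.25, normal=0.85; AND[max(0, a+b−1)] → w = 0.02
R3 (z=54.5): normal=0.85, heavy=0.62, mid=0.69; AND[max(0, a+b−1)] → w = 0.16
Weighted average = (0.28·20.0 + 0.02·30.6 + 0.16·54.5) / (0.28 + 0.02 + 0.16)
  = 14.9320 / 0.4600 = 32.46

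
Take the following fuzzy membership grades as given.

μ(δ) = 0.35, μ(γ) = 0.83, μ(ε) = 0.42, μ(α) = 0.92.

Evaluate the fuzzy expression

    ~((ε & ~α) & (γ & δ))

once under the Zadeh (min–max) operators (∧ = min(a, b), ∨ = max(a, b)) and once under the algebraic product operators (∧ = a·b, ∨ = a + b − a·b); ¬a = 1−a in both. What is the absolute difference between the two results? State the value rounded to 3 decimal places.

0.070

Under Zadeh (min–max):
  ~α = 1 − 0.92 = 0.08
  ε & ~α = min(a, b) on (0.42, 0.08) = 0.08
  γ & δ = min(a, b) on (0.83, 0.35) = 0.35
  (ε & ~α) & (γ & δ) = min(a, b) on (0.08, 0.35) = 0.08
  ~((ε & ~α) & (γ & δ)) = 1 − 0.08 = 0.92
  → value = 0.9200
Under algebraic product:
  ~α = 1 − 0.9200 = 0.0800
  ε & ~α = a·b on (0.4200, 0.0800) = 0.0336
  γ & δ = a·b on (0.8300, 0.3500) = 0.2905
  (ε & ~α) & (γ & δ) = a·b on (0.0336, 0.2905) = 0.0098
  ~((ε & ~α) & (γ & δ)) = 1 − 0.0098 = 0.9902
  → value = 0.9902
|0.9200 − 0.9902| = 0.070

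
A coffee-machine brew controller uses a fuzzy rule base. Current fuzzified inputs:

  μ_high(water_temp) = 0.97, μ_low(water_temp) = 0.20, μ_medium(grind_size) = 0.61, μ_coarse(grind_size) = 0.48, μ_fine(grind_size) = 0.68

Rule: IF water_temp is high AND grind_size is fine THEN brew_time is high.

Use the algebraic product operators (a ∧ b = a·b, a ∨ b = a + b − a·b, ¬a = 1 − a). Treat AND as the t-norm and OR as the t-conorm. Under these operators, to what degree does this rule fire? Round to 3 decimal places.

0.660

firing strength: high=0.97, fine=0.68; AND[a·b] → w = 0.6596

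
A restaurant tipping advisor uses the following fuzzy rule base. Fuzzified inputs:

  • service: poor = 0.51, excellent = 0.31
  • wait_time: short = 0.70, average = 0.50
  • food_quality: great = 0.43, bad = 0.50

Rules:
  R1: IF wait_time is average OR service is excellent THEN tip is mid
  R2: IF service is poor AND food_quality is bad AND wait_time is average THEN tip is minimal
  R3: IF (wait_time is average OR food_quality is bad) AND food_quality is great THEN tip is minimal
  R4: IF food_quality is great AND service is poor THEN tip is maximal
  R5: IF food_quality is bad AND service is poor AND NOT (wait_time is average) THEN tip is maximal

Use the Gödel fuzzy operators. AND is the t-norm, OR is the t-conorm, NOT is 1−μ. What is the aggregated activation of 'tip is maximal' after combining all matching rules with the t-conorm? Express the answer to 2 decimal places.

R1: average=0.50, excellent=0.31; OR[max(a, b)] → w = 0.50
R2: poor=0.51, bad=0.50, average=0.50; AND[min(a, b)] → w = 0.50
R3: (average=0.50 OR bad=0.50) = 0.50; AND[min(a, b)] with great=0.43 → w = 0.43
R4: great=0.43, poor=0.51; AND[min(a, b)] → w = 0.43
R5: bad=0.50, poor=0.51, ¬average=1−0.50=0.50; AND[min(a, b)] → w = 0.50
Rules with consequent 'maximal': {R4, R5} → strengths 0.43, 0.50
Aggregate via t-conorm [max(a, b)]: 0.50

0.50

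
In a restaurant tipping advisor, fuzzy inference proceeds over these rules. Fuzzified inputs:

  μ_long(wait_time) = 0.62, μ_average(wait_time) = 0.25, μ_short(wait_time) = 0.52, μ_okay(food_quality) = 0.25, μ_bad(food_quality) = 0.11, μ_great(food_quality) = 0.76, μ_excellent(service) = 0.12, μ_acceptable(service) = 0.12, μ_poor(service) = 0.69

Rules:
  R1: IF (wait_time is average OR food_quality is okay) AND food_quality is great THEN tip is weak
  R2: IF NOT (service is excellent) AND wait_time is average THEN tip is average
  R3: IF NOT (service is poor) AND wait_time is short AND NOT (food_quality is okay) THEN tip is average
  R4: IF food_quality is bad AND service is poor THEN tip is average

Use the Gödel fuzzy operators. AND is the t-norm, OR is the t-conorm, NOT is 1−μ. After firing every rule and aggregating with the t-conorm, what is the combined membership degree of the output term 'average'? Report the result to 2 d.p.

R1: (average=0.25 OR okay=0.25) = 0.25; AND[min(a, b)] with great=0.76 → w = 0.25
R2: ¬excellent=1−0.12=0.88, average=0.25; AND[min(a, b)] → w = 0.25
R3: ¬poor=1−0.69=0.31, short=0.52, ¬okay=1−0.25=0.75; AND[min(a, b)] → w = 0.31
R4: bad=0.11, poor=0.69; AND[min(a, b)] → w = 0.11
Rules with consequent 'average': {R2, R3, R4} → strengths 0.25, 0.31, 0.11
Aggregate via t-conorm [max(a, b)]: 0.31

0.31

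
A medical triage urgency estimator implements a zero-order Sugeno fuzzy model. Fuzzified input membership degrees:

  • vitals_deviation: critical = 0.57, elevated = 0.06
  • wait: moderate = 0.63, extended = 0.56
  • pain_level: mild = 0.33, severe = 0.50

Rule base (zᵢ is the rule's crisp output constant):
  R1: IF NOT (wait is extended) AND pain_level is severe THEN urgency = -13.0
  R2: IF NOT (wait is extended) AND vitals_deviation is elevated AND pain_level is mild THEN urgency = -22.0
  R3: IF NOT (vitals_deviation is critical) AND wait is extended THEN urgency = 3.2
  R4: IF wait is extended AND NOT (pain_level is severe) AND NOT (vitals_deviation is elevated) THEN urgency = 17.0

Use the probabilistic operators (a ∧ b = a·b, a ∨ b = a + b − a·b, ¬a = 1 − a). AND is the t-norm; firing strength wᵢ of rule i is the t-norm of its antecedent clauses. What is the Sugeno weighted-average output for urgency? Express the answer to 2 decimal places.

R1 (z=-13.0): ¬extended=1−0.56=0.44, severe=0.50; AND[a·b] → w = 0.2200
R2 (z=-22.0): ¬extended=1−0.56=0.44, elevated=0.06, mild=0.33; AND[a·b] → w = 0.0087
R3 (z=3.2): ¬critical=1−0.57=0.43, extended=0.56; AND[a·b] → w = 0.2408
R4 (z=17.0): extended=0.56, ¬severe=1−0.50=0.50, ¬elevated=1−0.06=0.94; AND[a·b] → w = 0.2632
Weighted average = (0.2200·-13.0 + 0.0087·-22.0 + 0.2408·3.2 + 0.2632·17.0) / (0.2200 + 0.0087 + 0.2408 + 0.2632)
  = 2.1933 / 0.7327 = 2.99

2.99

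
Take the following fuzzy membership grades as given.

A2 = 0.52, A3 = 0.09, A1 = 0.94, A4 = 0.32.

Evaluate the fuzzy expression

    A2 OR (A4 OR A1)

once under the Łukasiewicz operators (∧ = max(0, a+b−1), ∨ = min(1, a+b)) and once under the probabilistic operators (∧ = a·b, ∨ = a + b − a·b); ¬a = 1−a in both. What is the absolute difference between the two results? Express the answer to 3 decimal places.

Under Łukasiewicz:
  A4 OR A1 = min(1, a+b) on (0.32, 0.94) = 1.00
  A2 OR (A4 OR A1) = min(1, a+b) on (0.52, 1.00) = 1.00
  → value = 1.0000
Under probabilistic:
  A4 OR A1 = a + b − a·b on (0.3200, 0.9400) = 0.9592
  A2 OR (A4 OR A1) = a + b − a·b on (0.5200, 0.9592) = 0.9804
  → value = 0.9804
|1.0000 − 0.9804| = 0.020

0.020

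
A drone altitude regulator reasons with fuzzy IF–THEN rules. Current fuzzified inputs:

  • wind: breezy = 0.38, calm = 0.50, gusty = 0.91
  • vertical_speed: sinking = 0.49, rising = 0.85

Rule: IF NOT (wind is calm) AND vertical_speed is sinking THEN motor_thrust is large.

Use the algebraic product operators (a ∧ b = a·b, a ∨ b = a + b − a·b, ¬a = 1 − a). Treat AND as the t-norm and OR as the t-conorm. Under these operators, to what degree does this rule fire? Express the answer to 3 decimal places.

0.245

firing strength: ¬calm=1−0.50=0.50, sinking=0.49; AND[a·b] → w = 0.2450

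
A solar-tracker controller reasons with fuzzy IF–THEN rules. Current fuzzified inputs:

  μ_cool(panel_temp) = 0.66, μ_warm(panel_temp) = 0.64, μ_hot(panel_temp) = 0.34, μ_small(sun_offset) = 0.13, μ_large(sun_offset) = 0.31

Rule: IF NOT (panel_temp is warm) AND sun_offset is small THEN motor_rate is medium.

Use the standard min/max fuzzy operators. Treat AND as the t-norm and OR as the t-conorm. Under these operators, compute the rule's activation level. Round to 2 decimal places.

0.13

firing strength: ¬warm=1−0.64=0.36, small=0.13; AND[min(a, b)] → w = 0.13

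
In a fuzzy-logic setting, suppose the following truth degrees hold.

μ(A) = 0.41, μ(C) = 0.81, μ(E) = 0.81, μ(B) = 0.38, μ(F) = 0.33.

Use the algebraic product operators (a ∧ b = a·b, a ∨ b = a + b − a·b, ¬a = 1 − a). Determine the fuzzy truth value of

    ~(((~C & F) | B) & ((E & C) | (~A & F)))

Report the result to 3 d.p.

0.697

~C = 1 − 0.8100 = 0.1900
~C & F = a·b on (0.1900, 0.3300) = 0.0627
(~C & F) | B = a + b − a·b on (0.0627, 0.3800) = 0.4189
E & C = a·b on (0.8100, 0.8100) = 0.6561
~A = 1 − 0.4100 = 0.5900
~A & F = a·b on (0.5900, 0.3300) = 0.1947
(E & C) | (~A & F) = a + b − a·b on (0.6561, 0.1947) = 0.7231
((~C & F) | B) & ((E & C) | (~A & F)) = a·b on (0.4189, 0.7231) = 0.3029
~(((~C & F) | B) & ((E & C) | (~A & F))) = 1 − 0.3029 = 0.6971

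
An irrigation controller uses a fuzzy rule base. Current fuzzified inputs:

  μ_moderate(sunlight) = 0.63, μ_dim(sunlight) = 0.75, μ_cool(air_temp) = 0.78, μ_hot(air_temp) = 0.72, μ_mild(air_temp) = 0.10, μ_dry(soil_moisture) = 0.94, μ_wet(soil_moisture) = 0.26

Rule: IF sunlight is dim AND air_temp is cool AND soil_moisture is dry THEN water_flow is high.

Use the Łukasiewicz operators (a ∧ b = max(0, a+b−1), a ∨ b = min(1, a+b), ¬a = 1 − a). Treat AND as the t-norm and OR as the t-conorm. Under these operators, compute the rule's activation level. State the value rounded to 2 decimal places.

firing strength: dim=0.75, cool=0.78, dry=0.94; AND[max(0, a+b−1)] → w = 0.47

0.47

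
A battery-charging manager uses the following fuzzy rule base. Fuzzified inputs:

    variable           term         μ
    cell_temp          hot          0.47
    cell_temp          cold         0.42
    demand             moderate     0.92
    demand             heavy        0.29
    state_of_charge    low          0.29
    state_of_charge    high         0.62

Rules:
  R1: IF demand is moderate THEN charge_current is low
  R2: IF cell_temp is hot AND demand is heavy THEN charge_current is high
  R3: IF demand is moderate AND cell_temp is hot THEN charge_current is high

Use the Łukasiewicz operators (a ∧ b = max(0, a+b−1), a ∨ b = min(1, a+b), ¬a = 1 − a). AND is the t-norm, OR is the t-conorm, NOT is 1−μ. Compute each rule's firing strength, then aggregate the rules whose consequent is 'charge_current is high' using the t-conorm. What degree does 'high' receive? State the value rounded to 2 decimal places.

R1: moderate=0.92 → w = 0.92
R2: hot=0.47, heavy=0.29; AND[max(0, a+b−1)] → w = 0.00
R3: moderate=0.92, hot=0.47; AND[max(0, a+b−1)] → w = 0.39
Rules with consequent 'high': {R2, R3} → strengths 0.00, 0.39
Aggregate via t-conorm [min(1, a+b)]: 0.39

0.39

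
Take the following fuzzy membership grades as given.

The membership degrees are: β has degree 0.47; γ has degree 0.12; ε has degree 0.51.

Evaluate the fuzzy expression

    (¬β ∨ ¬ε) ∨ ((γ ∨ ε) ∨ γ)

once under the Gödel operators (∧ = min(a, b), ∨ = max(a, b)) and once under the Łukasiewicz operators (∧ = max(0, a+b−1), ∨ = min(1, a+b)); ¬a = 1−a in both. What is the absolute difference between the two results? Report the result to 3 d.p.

0.470

Under Gödel:
  ¬β = 1 − 0.47 = 0.53
  ¬ε = 1 − 0.51 = 0.49
  ¬β ∨ ¬ε = max(a, b) on (0.53, 0.49) = 0.53
  γ ∨ ε = max(a, b) on (0.12, 0.51) = 0.51
  (γ ∨ ε) ∨ γ = max(a, b) on (0.51, 0.12) = 0.51
  (¬β ∨ ¬ε) ∨ ((γ ∨ ε) ∨ γ) = max(a, b) on (0.53, 0.51) = 0.53
  → value = 0.5300
Under Łukasiewicz:
  ¬β = 1 − 0.47 = 0.53
  ¬ε = 1 − 0.51 = 0.49
  ¬β ∨ ¬ε = min(1, a+b) on (0.53, 0.49) = 1.00
  γ ∨ ε = min(1, a+b) on (0.12, 0.51) = 0.63
  (γ ∨ ε) ∨ γ = min(1, a+b) on (0.63, 0.12) = 0.75
  (¬β ∨ ¬ε) ∨ ((γ ∨ ε) ∨ γ) = min(1, a+b) on (1.00, 0.75) = 1.00
  → value = 1.0000
|0.5300 − 1.0000| = 0.470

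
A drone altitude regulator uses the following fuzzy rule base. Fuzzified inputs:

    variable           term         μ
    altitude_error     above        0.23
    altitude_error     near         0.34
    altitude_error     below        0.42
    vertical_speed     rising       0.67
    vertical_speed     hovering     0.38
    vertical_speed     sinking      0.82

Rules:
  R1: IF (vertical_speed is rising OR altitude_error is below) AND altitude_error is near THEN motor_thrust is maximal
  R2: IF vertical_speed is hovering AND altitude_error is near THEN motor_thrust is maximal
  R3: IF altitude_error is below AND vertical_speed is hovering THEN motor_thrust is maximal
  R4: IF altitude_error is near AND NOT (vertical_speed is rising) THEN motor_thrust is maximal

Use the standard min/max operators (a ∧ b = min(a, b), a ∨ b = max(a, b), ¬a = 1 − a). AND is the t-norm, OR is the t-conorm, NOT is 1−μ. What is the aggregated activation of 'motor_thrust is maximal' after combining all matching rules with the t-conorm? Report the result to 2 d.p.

0.38

R1: (rising=0.67 OR below=0.42) = 0.67; AND[min(a, b)] with near=0.34 → w = 0.34
R2: hovering=0.38, near=0.34; AND[min(a, b)] → w = 0.34
R3: below=0.42, hovering=0.38; AND[min(a, b)] → w = 0.38
R4: near=0.34, ¬rising=1−0.67=0.33; AND[min(a, b)] → w = 0.33
Rules with consequent 'maximal': {R1, R2, R3, R4} → strengths 0.34, 0.34, 0.38, 0.33
Aggregate via t-conorm [max(a, b)]: 0.38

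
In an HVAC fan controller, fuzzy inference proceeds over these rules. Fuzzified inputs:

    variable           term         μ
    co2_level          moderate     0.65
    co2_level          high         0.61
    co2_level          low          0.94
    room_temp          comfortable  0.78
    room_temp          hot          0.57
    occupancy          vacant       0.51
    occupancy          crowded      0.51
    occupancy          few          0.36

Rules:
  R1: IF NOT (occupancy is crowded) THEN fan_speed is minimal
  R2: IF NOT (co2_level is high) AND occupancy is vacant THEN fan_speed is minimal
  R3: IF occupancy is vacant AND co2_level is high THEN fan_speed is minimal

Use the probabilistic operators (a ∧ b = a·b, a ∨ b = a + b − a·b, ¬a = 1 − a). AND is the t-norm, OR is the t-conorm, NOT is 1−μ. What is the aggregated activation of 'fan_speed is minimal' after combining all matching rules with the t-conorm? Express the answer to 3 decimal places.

0.719

R1: ¬crowded=1−0.51=0.49 → w = 0.4900
R2: ¬high=1−0.61=0.39, vacant=0.51; AND[a·b] → w = 0.1989
R3: vacant=0.51, high=0.61; AND[a·b] → w = 0.3111
Rules with consequent 'minimal': {R1, R2, R3} → strengths 0.4900, 0.1989, 0.3111
Aggregate via t-conorm [a + b − a·b]: 0.7185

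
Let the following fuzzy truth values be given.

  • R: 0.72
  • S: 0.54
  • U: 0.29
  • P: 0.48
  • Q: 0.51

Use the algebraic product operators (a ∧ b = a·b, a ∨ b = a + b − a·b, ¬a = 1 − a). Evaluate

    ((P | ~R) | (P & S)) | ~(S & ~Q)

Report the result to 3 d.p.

0.927

~R = 1 − 0.7200 = 0.2800
P | ~R = a + b − a·b on (0.4800, 0.2800) = 0.6256
P & S = a·b on (0.4800, 0.5400) = 0.2592
(P | ~R) | (P & S) = a + b − a·b on (0.6256, 0.2592) = 0.7226
~Q = 1 − 0.5100 = 0.4900
S & ~Q = a·b on (0.5400, 0.4900) = 0.2646
~(S & ~Q) = 1 − 0.2646 = 0.7354
((P | ~R) | (P & S)) | ~(S & ~Q) = a + b − a·b on (0.7226, 0.7354) = 0.9266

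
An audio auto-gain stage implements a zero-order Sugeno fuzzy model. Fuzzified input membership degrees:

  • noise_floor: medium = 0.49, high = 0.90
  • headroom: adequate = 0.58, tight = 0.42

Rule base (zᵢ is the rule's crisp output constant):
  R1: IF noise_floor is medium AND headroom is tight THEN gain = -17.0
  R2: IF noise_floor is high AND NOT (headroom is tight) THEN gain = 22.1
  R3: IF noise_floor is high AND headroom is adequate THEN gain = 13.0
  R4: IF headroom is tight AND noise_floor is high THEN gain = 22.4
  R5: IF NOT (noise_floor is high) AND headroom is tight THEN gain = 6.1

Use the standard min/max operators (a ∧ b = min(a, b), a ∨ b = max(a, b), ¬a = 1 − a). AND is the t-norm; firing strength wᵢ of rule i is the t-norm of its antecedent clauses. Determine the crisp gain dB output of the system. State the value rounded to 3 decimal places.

R1 (z=-17.0): medium=0.49, tight=0.42; AND[min(a, b)] → w = 0.42
R2 (z=22.1): high=0.90, ¬tight=1−0.42=0.58; AND[min(a, b)] → w = 0.58
R3 (z=13.0): high=0.90, adequate=0.58; AND[min(a, b)] → w = 0.58
R4 (z=22.4): tight=0.42, high=0.90; AND[min(a, b)] → w = 0.42
R5 (z=6.1): ¬high=1−0.90=0.10, tight=0.42; AND[min(a, b)] → w = 0.10
Weighted average = (0.42·-17.0 + 0.58·22.1 + 0.58·13.0 + 0.42·22.4 + 0.10·6.1) / (0.42 + 0.58 + 0.58 + 0.42 + 0.10)
  = 23.2360 / 2.1000 = 11.065

11.065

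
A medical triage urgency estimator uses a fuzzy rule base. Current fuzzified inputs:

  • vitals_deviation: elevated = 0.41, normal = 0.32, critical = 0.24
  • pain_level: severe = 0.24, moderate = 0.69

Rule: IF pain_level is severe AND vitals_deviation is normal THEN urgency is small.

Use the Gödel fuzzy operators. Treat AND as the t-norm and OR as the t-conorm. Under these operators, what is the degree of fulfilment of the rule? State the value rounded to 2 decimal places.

0.24

firing strength: severe=0.24, normal=0.32; AND[min(a, b)] → w = 0.24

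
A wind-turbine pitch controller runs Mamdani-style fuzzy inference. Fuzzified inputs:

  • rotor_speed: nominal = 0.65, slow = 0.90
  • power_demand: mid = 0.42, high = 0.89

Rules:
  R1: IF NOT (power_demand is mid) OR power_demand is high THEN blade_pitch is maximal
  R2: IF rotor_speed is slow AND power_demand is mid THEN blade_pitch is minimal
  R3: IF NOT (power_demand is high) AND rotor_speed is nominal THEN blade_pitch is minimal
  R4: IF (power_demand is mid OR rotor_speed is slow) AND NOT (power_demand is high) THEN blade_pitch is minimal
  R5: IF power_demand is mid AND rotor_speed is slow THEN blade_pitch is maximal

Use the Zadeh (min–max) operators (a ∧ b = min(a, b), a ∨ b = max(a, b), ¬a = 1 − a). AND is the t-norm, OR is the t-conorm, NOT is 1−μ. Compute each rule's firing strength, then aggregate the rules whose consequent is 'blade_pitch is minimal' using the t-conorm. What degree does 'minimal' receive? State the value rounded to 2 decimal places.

R1: ¬mid=1−0.42=0.58, high=0.89; OR[max(a, b)] → w = 0.89
R2: slow=0.90, mid=0.42; AND[min(a, b)] → w = 0.42
R3: ¬high=1−0.89=0.11, nominal=0.65; AND[min(a, b)] → w = 0.11
R4: (mid=0.42 OR slow=0.90) = 0.90; AND[min(a, b)] with ¬high=1−0.89=0.11 → w = 0.11
R5: mid=0.42, slow=0.90; AND[min(a, b)] → w = 0.42
Rules with consequent 'minimal': {R2, R3, R4} → strengths 0.42, 0.11, 0.11
Aggregate via t-conorm [max(a, b)]: 0.42

0.42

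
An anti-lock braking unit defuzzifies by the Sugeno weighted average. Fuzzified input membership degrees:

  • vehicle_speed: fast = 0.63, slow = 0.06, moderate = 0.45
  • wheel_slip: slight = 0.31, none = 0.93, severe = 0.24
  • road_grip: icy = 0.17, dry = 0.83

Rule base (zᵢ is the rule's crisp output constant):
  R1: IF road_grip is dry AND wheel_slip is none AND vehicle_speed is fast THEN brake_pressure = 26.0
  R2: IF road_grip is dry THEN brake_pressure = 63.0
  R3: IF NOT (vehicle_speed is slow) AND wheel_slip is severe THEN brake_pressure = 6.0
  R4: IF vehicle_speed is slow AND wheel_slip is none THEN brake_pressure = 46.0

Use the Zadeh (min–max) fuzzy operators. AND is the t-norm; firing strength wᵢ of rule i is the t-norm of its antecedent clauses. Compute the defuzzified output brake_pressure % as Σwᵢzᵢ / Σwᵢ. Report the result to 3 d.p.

41.403

R1 (z=26.0): dry=0.83, none=0.93, fast=0.63; AND[min(a, b)] → w = 0.63
R2 (z=63.0): dry=0.83 → w = 0.83
R3 (z=6.0): ¬slow=1−0.06=0.94, severe=0.24; AND[min(a, b)] → w = 0.24
R4 (z=46.0): slow=0.06, none=0.93; AND[min(a, b)] → w = 0.06
Weighted average = (0.63·26.0 + 0.83·63.0 + 0.24·6.0 + 0.06·46.0) / (0.63 + 0.83 + 0.24 + 0.06)
  = 72.8700 / 1.7600 = 41.403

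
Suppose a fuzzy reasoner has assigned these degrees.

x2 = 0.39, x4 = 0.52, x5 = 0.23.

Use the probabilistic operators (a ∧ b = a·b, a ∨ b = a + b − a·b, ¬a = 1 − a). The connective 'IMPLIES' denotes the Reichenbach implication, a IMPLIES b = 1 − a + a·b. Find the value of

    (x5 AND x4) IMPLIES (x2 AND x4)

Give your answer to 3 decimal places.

0.905

x5 AND x4 = a·b on (0.2300, 0.5200) = 0.1196
x2 AND x4 = a·b on (0.3900, 0.5200) = 0.2028
(x5 AND x4) IMPLIES (x2 AND x4)  [Reichenbach: 1 − a + a·b] with a=0.1196, b=0.2028 → 0.9047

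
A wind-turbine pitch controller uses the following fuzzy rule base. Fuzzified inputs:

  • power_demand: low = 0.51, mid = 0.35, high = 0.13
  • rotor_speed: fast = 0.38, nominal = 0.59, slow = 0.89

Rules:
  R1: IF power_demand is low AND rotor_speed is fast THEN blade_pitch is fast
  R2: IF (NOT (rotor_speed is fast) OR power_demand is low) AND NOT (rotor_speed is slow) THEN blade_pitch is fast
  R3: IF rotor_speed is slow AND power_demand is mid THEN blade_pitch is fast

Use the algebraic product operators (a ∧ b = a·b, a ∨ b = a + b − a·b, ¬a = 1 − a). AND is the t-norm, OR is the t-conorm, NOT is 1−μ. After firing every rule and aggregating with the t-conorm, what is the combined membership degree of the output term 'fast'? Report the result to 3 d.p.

0.495

R1: low=0.51, fast=0.38; AND[a·b] → w = 0.1938
R2: (¬fast=1−0.38=0.62 OR low=0.51) = 0.8138; AND[a·b] with ¬slow=1−0.89=0.11 → w = 0.0895
R3: slow=0.89, mid=0.35; AND[a·b] → w = 0.3115
Rules with consequent 'fast': {R1, R2, R3} → strengths 0.1938, 0.0895, 0.3115
Aggregate via t-conorm [a + b − a·b]: 0.4946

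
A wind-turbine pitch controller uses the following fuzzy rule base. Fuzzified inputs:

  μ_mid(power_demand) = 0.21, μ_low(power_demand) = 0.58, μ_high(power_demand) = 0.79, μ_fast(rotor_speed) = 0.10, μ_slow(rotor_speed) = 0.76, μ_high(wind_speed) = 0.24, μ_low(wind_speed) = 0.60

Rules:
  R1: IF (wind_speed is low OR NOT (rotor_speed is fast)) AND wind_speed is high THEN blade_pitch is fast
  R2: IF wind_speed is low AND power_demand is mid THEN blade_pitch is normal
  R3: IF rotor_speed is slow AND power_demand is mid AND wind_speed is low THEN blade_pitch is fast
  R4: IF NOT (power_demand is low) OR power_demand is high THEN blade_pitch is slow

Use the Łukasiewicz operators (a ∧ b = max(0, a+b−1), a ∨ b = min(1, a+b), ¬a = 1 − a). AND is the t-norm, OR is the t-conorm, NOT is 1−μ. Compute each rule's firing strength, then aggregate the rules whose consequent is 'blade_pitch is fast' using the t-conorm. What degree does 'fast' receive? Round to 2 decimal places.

0.24

R1: (low=0.60 OR ¬fast=1−0.10=0.90) = 1.00; AND[max(0, a+b−1)] with high=0.24 → w = 0.24
R2: low=0.60, mid=0.21; AND[max(0, a+b−1)] → w = 0.00
R3: slow=0.76, mid=0.21, low=0.60; AND[max(0, a+b−1)] → w = 0.00
R4: ¬low=1−0.58=0.42, high=0.79; OR[min(1, a+b)] → w = 1.00
Rules with consequent 'fast': {R1, R3} → strengths 0.24, 0.00
Aggregate via t-conorm [min(1, a+b)]: 0.24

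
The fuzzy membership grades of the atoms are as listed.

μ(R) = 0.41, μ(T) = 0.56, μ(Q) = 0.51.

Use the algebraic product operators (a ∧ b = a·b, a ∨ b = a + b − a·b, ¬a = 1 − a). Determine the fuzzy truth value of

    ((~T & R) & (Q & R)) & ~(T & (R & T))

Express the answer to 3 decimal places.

0.033

~T = 1 − 0.5600 = 0.4400
~T & R = a·b on (0.4400, 0.4100) = 0.1804
Q & R = a·b on (0.5100, 0.4100) = 0.2091
(~T & R) & (Q & R) = a·b on (0.1804, 0.2091) = 0.0377
R & T = a·b on (0.4100, 0.5600) = 0.2296
T & (R & T) = a·b on (0.5600, 0.2296) = 0.1286
~(T & (R & T)) = 1 − 0.1286 = 0.8714
((~T & R) & (Q & R)) & ~(T & (R & T)) = a·b on (0.0377, 0.8714) = 0.0329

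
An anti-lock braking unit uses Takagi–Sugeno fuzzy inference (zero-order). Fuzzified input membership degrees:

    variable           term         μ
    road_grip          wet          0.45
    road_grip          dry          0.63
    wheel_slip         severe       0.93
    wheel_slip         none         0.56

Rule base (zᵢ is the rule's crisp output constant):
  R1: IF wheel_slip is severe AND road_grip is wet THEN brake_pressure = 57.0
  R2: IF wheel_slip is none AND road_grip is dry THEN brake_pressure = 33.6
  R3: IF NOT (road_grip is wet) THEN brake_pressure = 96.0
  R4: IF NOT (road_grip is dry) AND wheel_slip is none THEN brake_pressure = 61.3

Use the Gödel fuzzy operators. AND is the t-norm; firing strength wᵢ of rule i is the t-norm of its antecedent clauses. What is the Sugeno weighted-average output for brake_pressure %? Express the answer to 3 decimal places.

R1 (z=57.0): severe=0.93, wet=0.45; AND[min(a, b)] → w = 0.45
R2 (z=33.6): none=0.56, dry=0.63; AND[min(a, b)] → w = 0.56
R3 (z=96.0): ¬wet=1−0.45=0.55 → w = 0.55
R4 (z=61.3): ¬dry=1−0.63=0.37, none=0.56; AND[min(a, b)] → w = 0.37
Weighted average = (0.45·57.0 + 0.56·33.6 + 0.55·96.0 + 0.37·61.3) / (0.45 + 0.56 + 0.55 + 0.37)
  = 119.9470 / 1.9300 = 62.149

62.149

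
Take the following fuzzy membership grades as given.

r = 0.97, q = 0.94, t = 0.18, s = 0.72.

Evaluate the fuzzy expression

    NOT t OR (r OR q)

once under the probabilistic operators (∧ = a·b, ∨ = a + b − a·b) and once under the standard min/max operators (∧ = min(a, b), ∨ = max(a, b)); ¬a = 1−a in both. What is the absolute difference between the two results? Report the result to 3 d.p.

0.030

Under probabilistic:
  NOT t = 1 − 0.1800 = 0.8200
  r OR q = a + b − a·b on (0.9700, 0.9400) = 0.9982
  NOT t OR (r OR q) = a + b − a·b on (0.8200, 0.9982) = 0.9997
  → value = 0.9997
Under standard min/max:
  NOT t = 1 − 0.18 = 0.82
  r OR q = max(a, b) on (0.97, 0.94) = 0.97
  NOT t OR (r OR q) = max(a, b) on (0.82, 0.97) = 0.97
  → value = 0.9700
|0.9997 − 0.9700| = 0.030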